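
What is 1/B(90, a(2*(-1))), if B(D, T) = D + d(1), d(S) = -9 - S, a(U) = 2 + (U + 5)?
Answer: 1/80 ≈ 0.012500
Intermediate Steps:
a(U) = 7 + U (a(U) = 2 + (5 + U) = 7 + U)
B(D, T) = -10 + D (B(D, T) = D + (-9 - 1*1) = D + (-9 - 1) = D - 10 = -10 + D)
1/B(90, a(2*(-1))) = 1/(-10 + 90) = 1/80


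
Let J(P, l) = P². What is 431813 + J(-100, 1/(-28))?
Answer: 441813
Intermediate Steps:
431813 + J(-100, 1/(-28)) = 431813 + (-100)² = 431813 + 10000 = 441813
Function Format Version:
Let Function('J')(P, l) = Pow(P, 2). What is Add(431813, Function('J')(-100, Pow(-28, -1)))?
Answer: 441813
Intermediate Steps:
Add(431813, Function('J')(-100, Pow(-28, -1))) = Add(431813, Pow(-100, 2)) = Add(431813, 10000) = 441813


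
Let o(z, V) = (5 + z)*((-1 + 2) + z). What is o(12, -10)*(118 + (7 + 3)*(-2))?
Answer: 21658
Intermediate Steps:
o(z, V) = (1 + z)*(5 + z) (o(z, V) = (5 + z)*(1 + z) = (1 + z)*(5 + z))
o(12, -10)*(118 + (7 + 3)*(-2)) = (5 + 12² + 6*12)*(118 + (7 + 3)*(-2)) = (5 + 144 + 72)*(118 + 10*(-2)) = 221*(118 - 20) = 221*98 = 21658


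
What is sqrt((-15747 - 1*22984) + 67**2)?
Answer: I*sqrt(34242) ≈ 185.05*I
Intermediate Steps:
sqrt((-15747 - 1*22984) + 67**2) = sqrt((-15747 - 22984) + 4489) = sqrt(-38731 + 4489) = sqrt(-34242) = I*sqrt(34242)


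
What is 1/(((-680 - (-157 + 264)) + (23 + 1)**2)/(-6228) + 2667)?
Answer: 6228/16610287 ≈ 0.00037495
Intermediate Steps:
1/(((-680 - (-157 + 264)) + (23 + 1)**2)/(-6228) + 2667) = 1/(((-680 - 1*107) + 24**2)*(-1/6228) + 2667) = 1/(((-680 - 107) + 576)*(-1/6228) + 2667) = 1/((-787 + 576)*(-1/6228) + 2667) = 1/(-211*(-1/6228) + 2667) = 1/(211/6228 + 2667) = 1/(16610287/6228) = 6228/16610287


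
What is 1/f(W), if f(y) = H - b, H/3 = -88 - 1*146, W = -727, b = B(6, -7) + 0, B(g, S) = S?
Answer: -1/695 ≈ -0.0014388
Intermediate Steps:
b = -7 (b = -7 + 0 = -7)
H = -702 (H = 3*(-88 - 1*146) = 3*(-88 - 146) = 3*(-234) = -702)
f(y) = -695 (f(y) = -702 - 1*(-7) = -702 + 7 = -695)
1/f(W) = 1/(-695) = -1/695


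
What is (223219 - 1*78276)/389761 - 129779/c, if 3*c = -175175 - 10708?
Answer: 59563606042/24149981321 ≈ 2.4664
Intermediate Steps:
c = -61961 (c = (-175175 - 10708)/3 = (⅓)*(-185883) = -61961)
(223219 - 1*78276)/389761 - 129779/c = (223219 - 1*78276)/389761 - 129779/(-61961) = (223219 - 78276)*(1/389761) - 129779*(-1/61961) = 144943*(1/389761) + 129779/61961 = 144943/389761 + 129779/61961 = 59563606042/24149981321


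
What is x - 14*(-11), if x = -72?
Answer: 82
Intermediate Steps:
x - 14*(-11) = -72 - 14*(-11) = -72 + 154 = 82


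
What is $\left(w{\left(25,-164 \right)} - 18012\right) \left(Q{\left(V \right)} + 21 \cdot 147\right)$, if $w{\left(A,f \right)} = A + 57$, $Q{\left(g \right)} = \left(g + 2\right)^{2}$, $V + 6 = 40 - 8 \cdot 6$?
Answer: $-57931830$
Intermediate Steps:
$V = -14$ ($V = -6 + \left(40 - 8 \cdot 6\right) = -6 + \left(40 - 48\right) = -6 - 8 = -14$)
$Q{\left(g \right)} = \left(2 + g\right)^{2}$
$w{\left(A,f \right)} = 57 + A$
$\left(w{\left(25,-164 \right)} - 18012\right) \left(Q{\left(V \right)} + 21 \cdot 147\right) = \left(\left(57 + 25\right) - 18012\right) \left(\left(2 - 14\right)^{2} + 21 \cdot 147\right) = \left(82 - 18012\right) \left(\left(-12\right)^{2} + 3087\right) = - 17930 \left(144 + 3087\right) = \left(-17930\right) 3231 = -57931830$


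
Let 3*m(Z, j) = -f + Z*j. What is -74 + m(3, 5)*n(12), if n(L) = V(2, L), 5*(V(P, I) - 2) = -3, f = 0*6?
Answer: -67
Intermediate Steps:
f = 0
m(Z, j) = Z*j/3 (m(Z, j) = (-1*0 + Z*j)/3 = (0 + Z*j)/3 = (Z*j)/3 = Z*j/3)
V(P, I) = 7/5 (V(P, I) = 2 + (⅕)*(-3) = 2 - ⅗ = 7/5)
n(L) = 7/5
-74 + m(3, 5)*n(12) = -74 + ((⅓)*3*5)*(7/5) = -74 + 5*(7/5) = -74 + 7 = -67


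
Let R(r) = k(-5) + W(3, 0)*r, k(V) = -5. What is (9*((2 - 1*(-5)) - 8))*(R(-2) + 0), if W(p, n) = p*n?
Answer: 45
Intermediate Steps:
W(p, n) = n*p
R(r) = -5 (R(r) = -5 + (0*3)*r = -5 + 0*r = -5 + 0 = -5)
(9*((2 - 1*(-5)) - 8))*(R(-2) + 0) = (9*((2 - 1*(-5)) - 8))*(-5 + 0) = (9*((2 + 5) - 8))*(-5) = (9*(7 - 8))*(-5) = (9*(-1))*(-5) = -9*(-5) = 45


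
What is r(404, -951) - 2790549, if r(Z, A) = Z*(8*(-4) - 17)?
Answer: -2810345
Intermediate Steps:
r(Z, A) = -49*Z (r(Z, A) = Z*(-32 - 17) = Z*(-49) = -49*Z)
r(404, -951) - 2790549 = -49*404 - 2790549 = -19796 - 2790549 = -2810345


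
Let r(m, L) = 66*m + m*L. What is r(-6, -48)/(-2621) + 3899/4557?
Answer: 1530205/1706271 ≈ 0.89681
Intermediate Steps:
r(m, L) = 66*m + L*m
r(-6, -48)/(-2621) + 3899/4557 = -6*(66 - 48)/(-2621) + 3899/4557 = -6*18*(-1/2621) + 3899*(1/4557) = -108*(-1/2621) + 557/651 = 108/2621 + 557/651 = 1530205/1706271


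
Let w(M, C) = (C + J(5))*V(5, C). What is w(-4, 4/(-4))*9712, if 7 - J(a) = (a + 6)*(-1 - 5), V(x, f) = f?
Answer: -699264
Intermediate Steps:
J(a) = 43 + 6*a (J(a) = 7 - (a + 6)*(-1 - 5) = 7 - (6 + a)*(-6) = 7 - (-36 - 6*a) = 7 + (36 + 6*a) = 43 + 6*a)
w(M, C) = C*(73 + C) (w(M, C) = (C + (43 + 6*5))*C = (C + (43 + 30))*C = (C + 73)*C = (73 + C)*C = C*(73 + C))
w(-4, 4/(-4))*9712 = ((4/(-4))*(73 + 4/(-4)))*9712 = ((4*(-¼))*(73 + 4*(-¼)))*9712 = -(73 - 1)*9712 = -1*72*9712 = -72*9712 = -699264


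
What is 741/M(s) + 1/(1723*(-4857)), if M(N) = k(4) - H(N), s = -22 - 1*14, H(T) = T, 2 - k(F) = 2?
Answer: 689015635/33474444 ≈ 20.583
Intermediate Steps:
k(F) = 0 (k(F) = 2 - 1*2 = 2 - 2 = 0)
s = -36 (s = -22 - 14 = -36)
M(N) = -N (M(N) = 0 - N = -N)
741/M(s) + 1/(1723*(-4857)) = 741/((-1*(-36))) + 1/(1723*(-4857)) = 741/36 + (1/1723)*(-1/4857) = 741*(1/36) - 1/8368611 = 247/12 - 1/8368611 = 689015635/33474444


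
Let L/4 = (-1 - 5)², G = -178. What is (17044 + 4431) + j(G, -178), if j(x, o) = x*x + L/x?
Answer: 4731079/89 ≈ 53158.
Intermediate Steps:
L = 144 (L = 4*(-1 - 5)² = 4*(-6)² = 4*36 = 144)
j(x, o) = x² + 144/x (j(x, o) = x*x + 144/x = x² + 144/x)
(17044 + 4431) + j(G, -178) = (17044 + 4431) + (144 + (-178)³)/(-178) = 21475 - (144 - 5639752)/178 = 21475 - 1/178*(-5639608) = 21475 + 2819804/89 = 4731079/89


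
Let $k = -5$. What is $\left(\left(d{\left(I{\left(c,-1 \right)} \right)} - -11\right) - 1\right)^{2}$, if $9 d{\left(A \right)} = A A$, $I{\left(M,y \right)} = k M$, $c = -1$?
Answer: $\frac{13225}{81} \approx 163.27$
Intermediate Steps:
$I{\left(M,y \right)} = - 5 M$
$d{\left(A \right)} = \frac{A^{2}}{9}$ ($d{\left(A \right)} = \frac{A A}{9} = \frac{A^{2}}{9}$)
$\left(\left(d{\left(I{\left(c,-1 \right)} \right)} - -11\right) - 1\right)^{2} = \left(\left(\frac{\left(\left(-5\right) \left(-1\right)\right)^{2}}{9} - -11\right) - 1\right)^{2} = \left(\left(\frac{5^{2}}{9} + 11\right) - 1\right)^{2} = \left(\left(\frac{1}{9} \cdot 25 + 11\right) - 1\right)^{2} = \left(\left(\frac{25}{9} + 11\right) - 1\right)^{2} = \left(\frac{124}{9} - 1\right)^{2} = \left(\frac{115}{9}\right)^{2} = \frac{13225}{81}$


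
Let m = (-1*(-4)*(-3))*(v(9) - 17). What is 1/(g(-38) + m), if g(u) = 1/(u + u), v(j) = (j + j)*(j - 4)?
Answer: -76/66577 ≈ -0.0011415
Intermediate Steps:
v(j) = 2*j*(-4 + j) (v(j) = (2*j)*(-4 + j) = 2*j*(-4 + j))
m = -876 (m = (-1*(-4)*(-3))*(2*9*(-4 + 9) - 17) = (4*(-3))*(2*9*5 - 17) = -12*(90 - 17) = -12*73 = -876)
g(u) = 1/(2*u)
1/(g(-38) + m) = 1/((½)/(-38) - 876) = 1/((½)*(-1/38) - 876) = 1/(-1/76 - 876) = 1/(-66577/76) = -76/66577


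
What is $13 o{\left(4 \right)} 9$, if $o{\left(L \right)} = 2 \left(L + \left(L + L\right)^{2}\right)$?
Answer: $15912$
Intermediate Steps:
$o{\left(L \right)} = 2 L + 8 L^{2}$ ($o{\left(L \right)} = 2 \left(L + \left(2 L\right)^{2}\right) = 2 \left(L + 4 L^{2}\right) = 2 L + 8 L^{2}$)
$13 o{\left(4 \right)} 9 = 13 \cdot 2 \cdot 4 \left(1 + 4 \cdot 4\right) 9 = 13 \cdot 2 \cdot 4 \left(1 + 16\right) 9 = 13 \cdot 2 \cdot 4 \cdot 17 \cdot 9 = 13 \cdot 136 \cdot 9 = 1768 \cdot 9 = 15912$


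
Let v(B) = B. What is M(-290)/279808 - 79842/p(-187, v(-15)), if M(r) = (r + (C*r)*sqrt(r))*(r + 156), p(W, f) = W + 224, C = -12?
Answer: -5584748129/2588224 - 29145*I*sqrt(290)/17488 ≈ -2157.8 - 28.381*I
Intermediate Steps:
p(W, f) = 224 + W
M(r) = (156 + r)*(r - 12*r**(3/2)) (M(r) = (r + (-12*r)*sqrt(r))*(r + 156) = (r - 12*r**(3/2))*(156 + r) = (156 + r)*(r - 12*r**(3/2)))
M(-290)/279808 - 79842/p(-187, v(-15)) = ((-290)**2 - (-542880)*I*sqrt(290) - 1009200*I*sqrt(290) + 156*(-290))/279808 - 79842/(224 - 187) = (84100 - (-542880)*I*sqrt(290) - 1009200*I*sqrt(290) - 45240)*(1/279808) - 79842/37 = (84100 + 542880*I*sqrt(290) - 1009200*I*sqrt(290) - 45240)*(1/279808) - 79842*1/37 = (38860 - 466320*I*sqrt(290))*(1/279808) - 79842/37 = (9715/69952 - 29145*I*sqrt(290)/17488) - 79842/37 = -5584748129/2588224 - 29145*I*sqrt(290)/17488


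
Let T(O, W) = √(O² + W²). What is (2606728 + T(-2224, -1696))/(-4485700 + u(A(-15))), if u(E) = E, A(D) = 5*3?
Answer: -2606728/4485685 - 16*√30557/4485685 ≈ -0.58175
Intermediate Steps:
A(D) = 15
(2606728 + T(-2224, -1696))/(-4485700 + u(A(-15))) = (2606728 + √((-2224)² + (-1696)²))/(-4485700 + 15) = (2606728 + √(4946176 + 2876416))/(-4485685) = (2606728 + √7822592)*(-1/4485685) = (2606728 + 16*√30557)*(-1/4485685) = -2606728/4485685 - 16*√30557/4485685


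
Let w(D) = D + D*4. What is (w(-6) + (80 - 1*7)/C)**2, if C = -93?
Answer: 8196769/8649 ≈ 947.71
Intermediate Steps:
w(D) = 5*D (w(D) = D + 4*D = 5*D)
(w(-6) + (80 - 1*7)/C)**2 = (5*(-6) + (80 - 1*7)/(-93))**2 = (-30 + (80 - 7)*(-1/93))**2 = (-30 + 73*(-1/93))**2 = (-30 - 73/93)**2 = (-2863/93)**2 = 8196769/8649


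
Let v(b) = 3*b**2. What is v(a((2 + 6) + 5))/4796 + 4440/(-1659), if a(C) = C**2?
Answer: 40284619/2652188 ≈ 15.189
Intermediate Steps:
v(a((2 + 6) + 5))/4796 + 4440/(-1659) = (3*(((2 + 6) + 5)**2)**2)/4796 + 4440/(-1659) = (3*((8 + 5)**2)**2)*(1/4796) + 4440*(-1/1659) = (3*(13**2)**2)*(1/4796) - 1480/553 = (3*169**2)*(1/4796) - 1480/553 = (3*28561)*(1/4796) - 1480/553 = 85683*(1/4796) - 1480/553 = 85683/4796 - 1480/553 = 40284619/2652188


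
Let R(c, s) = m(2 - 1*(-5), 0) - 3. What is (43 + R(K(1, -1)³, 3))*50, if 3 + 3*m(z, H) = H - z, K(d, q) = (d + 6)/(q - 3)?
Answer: 5500/3 ≈ 1833.3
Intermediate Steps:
K(d, q) = (6 + d)/(-3 + q)
m(z, H) = -1 - z/3 + H/3 (m(z, H) = -1 + (H - z)/3 = -1 + (-z/3 + H/3) = -1 - z/3 + H/3)
R(c, s) = -19/3 (R(c, s) = (-1 - (2 - 1*(-5))/3 + (⅓)*0) - 3 = (-1 - (2 + 5)/3 + 0) - 3 = (-1 - ⅓*7 + 0) - 3 = (-1 - 7/3 + 0) - 3 = -10/3 - 3 = -19/3)
(43 + R(K(1, -1)³, 3))*50 = (43 - 19/3)*50 = (110/3)*50 = 5500/3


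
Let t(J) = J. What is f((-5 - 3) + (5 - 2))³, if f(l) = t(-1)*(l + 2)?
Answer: 27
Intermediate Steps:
f(l) = -2 - l (f(l) = -(l + 2) = -(2 + l) = -2 - l)
f((-5 - 3) + (5 - 2))³ = (-2 - ((-5 - 3) + (5 - 2)))³ = (-2 - (-8 + 3))³ = (-2 - 1*(-5))³ = (-2 + 5)³ = 3³ = 27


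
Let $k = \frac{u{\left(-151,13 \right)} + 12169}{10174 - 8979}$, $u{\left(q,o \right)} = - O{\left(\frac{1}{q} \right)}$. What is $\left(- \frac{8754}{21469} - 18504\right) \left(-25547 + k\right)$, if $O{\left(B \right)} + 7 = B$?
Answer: $\frac{366124265994155388}{774794741} \approx 4.7254 \cdot 10^{8}$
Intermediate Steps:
$O{\left(B \right)} = -7 + B$
$u{\left(q,o \right)} = 7 - \frac{1}{q}$ ($u{\left(q,o \right)} = - (-7 + \frac{1}{q}) = 7 - \frac{1}{q}$)
$k = \frac{1838577}{180445}$ ($k = \frac{\left(7 - \frac{1}{-151}\right) + 12169}{10174 - 8979} = \frac{\left(7 - - \frac{1}{151}\right) + 12169}{1195} = \left(\left(7 + \frac{1}{151}\right) + 12169\right) \frac{1}{1195} = \left(\frac{1058}{151} + 12169\right) \frac{1}{1195} = \frac{1838577}{151} \cdot \frac{1}{1195} = \frac{1838577}{180445} \approx 10.189$)
$\left(- \frac{8754}{21469} - 18504\right) \left(-25547 + k\right) = \left(- \frac{8754}{21469} - 18504\right) \left(-25547 + \frac{1838577}{180445}\right) = \left(\left(-8754\right) \frac{1}{21469} - 18504\right) \left(- \frac{4607989838}{180445}\right) = \left(- \frac{8754}{21469} - 18504\right) \left(- \frac{4607989838}{180445}\right) = \left(- \frac{397271130}{21469}\right) \left(- \frac{4607989838}{180445}\right) = \frac{366124265994155388}{774794741}$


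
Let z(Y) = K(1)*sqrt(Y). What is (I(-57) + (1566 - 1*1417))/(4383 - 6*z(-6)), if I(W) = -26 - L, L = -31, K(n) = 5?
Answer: 74998/2135121 + 1540*I*sqrt(6)/6405363 ≈ 0.035126 + 0.00058892*I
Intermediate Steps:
z(Y) = 5*sqrt(Y)
I(W) = 5 (I(W) = -26 - 1*(-31) = -26 + 31 = 5)
(I(-57) + (1566 - 1*1417))/(4383 - 6*z(-6)) = (5 + (1566 - 1*1417))/(4383 - 30*sqrt(-6)) = (5 + (1566 - 1417))/(4383 - 30*I*sqrt(6)) = (5 + 149)/(4383 - 30*I*sqrt(6)) = 154/(4383 - 30*I*sqrt(6))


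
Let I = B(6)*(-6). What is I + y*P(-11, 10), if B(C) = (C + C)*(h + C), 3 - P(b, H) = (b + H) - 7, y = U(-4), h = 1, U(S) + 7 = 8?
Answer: -493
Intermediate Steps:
U(S) = 1 (U(S) = -7 + 8 = 1)
y = 1
P(b, H) = 10 - H - b (P(b, H) = 3 - ((b + H) - 7) = 3 - ((H + b) - 7) = 3 - (-7 + H + b) = 3 + (7 - H - b) = 10 - H - b)
B(C) = 2*C*(1 + C) (B(C) = (C + C)*(1 + C) = (2*C)*(1 + C) = 2*C*(1 + C))
I = -504 (I = (2*6*(1 + 6))*(-6) = (2*6*7)*(-6) = 84*(-6) = -504)
I + y*P(-11, 10) = -504 + 1*(10 - 1*10 - 1*(-11)) = -504 + 1*(10 - 10 + 11) = -504 + 1*11 = -504 + 11 = -493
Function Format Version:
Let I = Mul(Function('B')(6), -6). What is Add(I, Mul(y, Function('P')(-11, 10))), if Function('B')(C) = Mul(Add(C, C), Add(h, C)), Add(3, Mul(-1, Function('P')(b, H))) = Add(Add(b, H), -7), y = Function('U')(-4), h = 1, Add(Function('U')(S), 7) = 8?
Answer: -493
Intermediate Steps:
Function('U')(S) = 1 (Function('U')(S) = Add(-7, 8) = 1)
y = 1
Function('P')(b, H) = Add(10, Mul(-1, H), Mul(-1, b)) (Function('P')(b, H) = Add(3, Mul(-1, Add(Add(b, H), -7))) = Add(3, Mul(-1, Add(Add(H, b), -7))) = Add(3, Mul(-1, Add(-7, H, b))) = Add(3, Add(7, Mul(-1, H), Mul(-1, b))) = Add(10, Mul(-1, H), Mul(-1, b)))
Function('B')(C) = Mul(2, C, Add(1, C)) (Function('B')(C) = Mul(Add(C, C), Add(1, C)) = Mul(Mul(2, C), Add(1, C)) = Mul(2, C, Add(1, C)))
I = -504 (I = Mul(Mul(2, 6, Add(1, 6)), -6) = Mul(Mul(2, 6, 7), -6) = Mul(84, -6) = -504)
Add(I, Mul(y, Function('P')(-11, 10))) = Add(-504, Mul(1, Add(10, Mul(-1, 10), Mul(-1, -11)))) = Add(-504, Mul(1, Add(10, -10, 11))) = Add(-504, Mul(1, 11)) = Add(-504, 11) = -493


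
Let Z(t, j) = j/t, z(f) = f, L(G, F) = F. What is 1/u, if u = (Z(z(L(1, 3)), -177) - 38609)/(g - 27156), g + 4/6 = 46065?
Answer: -56725/116004 ≈ -0.48899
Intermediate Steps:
g = 138193/3 (g = -2/3 + 46065 = 138193/3 ≈ 46064.)
u = -116004/56725 (u = (-177/3 - 38609)/(138193/3 - 27156) = (-177*1/3 - 38609)/(56725/3) = (-59 - 38609)*(3/56725) = -38668*3/56725 = -116004/56725 ≈ -2.0450)
1/u = 1/(-116004/56725) = -56725/116004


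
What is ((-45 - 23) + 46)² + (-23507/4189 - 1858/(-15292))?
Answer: 15326238555/32029094 ≈ 478.51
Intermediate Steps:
((-45 - 23) + 46)² + (-23507/4189 - 1858/(-15292)) = (-68 + 46)² + (-23507*1/4189 - 1858*(-1/15292)) = (-22)² + (-23507/4189 + 929/7646) = 484 - 175842941/32029094 = 15326238555/32029094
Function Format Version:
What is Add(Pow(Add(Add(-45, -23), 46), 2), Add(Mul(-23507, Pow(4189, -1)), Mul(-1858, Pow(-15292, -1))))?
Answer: Rational(15326238555, 32029094) ≈ 478.51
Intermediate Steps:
Add(Pow(Add(Add(-45, -23), 46), 2), Add(Mul(-23507, Pow(4189, -1)), Mul(-1858, Pow(-15292, -1)))) = Add(Pow(Add(-68, 46), 2), Add(Mul(-23507, Rational(1, 4189)), Mul(-1858, Rational(-1, 15292)))) = Add(Pow(-22, 2), Add(Rational(-23507, 4189), Rational(929, 7646))) = Add(484, Rational(-175842941, 32029094)) = Rational(15326238555, 32029094)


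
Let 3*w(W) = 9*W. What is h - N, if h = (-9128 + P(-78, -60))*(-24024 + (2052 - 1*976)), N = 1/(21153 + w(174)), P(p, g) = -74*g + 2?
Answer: 2330806559399/21675 ≈ 1.0753e+8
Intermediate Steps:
P(p, g) = 2 - 74*g
w(W) = 3*W (w(W) = (9*W)/3 = 3*W)
N = 1/21675 (N = 1/(21153 + 3*174) = 1/(21153 + 522) = 1/21675 ≈ 4.6136e-5)
h = 107534328 (h = (-9128 + (2 - 74*(-60)))*(-24024 + (2052 - 1*976)) = (-9128 + (2 + 4440))*(-24024 + (2052 - 976)) = (-9128 + 4442)*(-24024 + 1076) = -4686*(-22948) = 107534328)
h - N = 107534328 - 1*1/21675 = 107534328 - 1/21675 = 2330806559399/21675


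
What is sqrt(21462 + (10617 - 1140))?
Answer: sqrt(30939) ≈ 175.89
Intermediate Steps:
sqrt(21462 + (10617 - 1140)) = sqrt(21462 + 9477) = sqrt(30939)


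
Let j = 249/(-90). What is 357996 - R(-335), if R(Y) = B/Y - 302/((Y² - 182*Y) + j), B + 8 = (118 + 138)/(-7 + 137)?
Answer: 40502887469385136/113137826425 ≈ 3.5800e+5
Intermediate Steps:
j = -83/30 (j = 249*(-1/90) = -83/30 ≈ -2.7667)
B = -392/65 (B = -8 + (118 + 138)/(-7 + 137) = -8 + 256/130 = -8 + 256*(1/130) = -8 + 128/65 = -392/65 ≈ -6.0308)
R(Y) = -302/(-83/30 + Y² - 182*Y) - 392/(65*Y) (R(Y) = -392/(65*Y) - 302/((Y² - 182*Y) - 83/30) = -392/(65*Y) - 302/(-83/30 + Y² - 182*Y) = -302/(-83/30 + Y² - 182*Y) - 392/(65*Y))
357996 - R(-335) = 357996 - 4*(-8134 - 387855*(-335) + 2940*(-335)²)/(65*(-335)*(83 - 30*(-335)² + 5460*(-335))) = 357996 - 4*(-1)*(-8134 + 129931425 + 2940*112225)/(65*335*(83 - 30*112225 - 1829100)) = 357996 - 4*(-1)*(-8134 + 129931425 + 329941500)/(65*335*(83 - 3366750 - 1829100)) = 357996 - 4*(-1)*459864791/(65*335*(-5195767)) = 357996 - 4*(-1)*(-1)*459864791/(65*335*5195767) = 357996 - 1*1839459164/113137826425 = 357996 - 1839459164/113137826425 = 40502887469385136/113137826425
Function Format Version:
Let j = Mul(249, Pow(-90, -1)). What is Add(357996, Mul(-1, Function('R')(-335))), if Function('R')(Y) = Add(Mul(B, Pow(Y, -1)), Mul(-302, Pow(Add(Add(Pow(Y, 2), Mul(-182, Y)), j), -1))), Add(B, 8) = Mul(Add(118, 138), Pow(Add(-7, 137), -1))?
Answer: Rational(40502887469385136, 113137826425) ≈ 3.5800e+5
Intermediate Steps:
j = Rational(-83, 30) (j = Mul(249, Rational(-1, 90)) = Rational(-83, 30) ≈ -2.7667)
B = Rational(-392, 65) (B = Add(-8, Mul(Add(118, 138), Pow(Add(-7, 137), -1))) = Add(-8, Mul(256, Pow(130, -1))) = Add(-8, Mul(256, Rational(1, 130))) = Add(-8, Rational(128, 65)) = Rational(-392, 65) ≈ -6.0308)
Function('R')(Y) = Add(Mul(-302, Pow(Add(Rational(-83, 30), Pow(Y, 2), Mul(-182, Y)), -1)), Mul(Rational(-392, 65), Pow(Y, -1))) (Function('R')(Y) = Add(Mul(Rational(-392, 65), Pow(Y, -1)), Mul(-302, Pow(Add(Add(Pow(Y, 2), Mul(-182, Y)), Rational(-83, 30)), -1))) = Add(Mul(Rational(-392, 65), Pow(Y, -1)), Mul(-302, Pow(Add(Rational(-83, 30), Pow(Y, 2), Mul(-182, Y)), -1))) = Add(Mul(-302, Pow(Add(Rational(-83, 30), Pow(Y, 2), Mul(-182, Y)), -1)), Mul(Rational(-392, 65), Pow(Y, -1))))
Add(357996, Mul(-1, Function('R')(-335))) = Add(357996, Mul(-1, Mul(Rational(4, 65), Pow(-335, -1), Pow(Add(83, Mul(-30, Pow(-335, 2)), Mul(5460, -335)), -1), Add(-8134, Mul(-387855, -335), Mul(2940, Pow(-335, 2)))))) = Add(357996, Mul(-1, Mul(Rational(4, 65), Rational(-1, 335), Pow(Add(83, Mul(-30, 112225), -1829100), -1), Add(-8134, 129931425, Mul(2940, 112225))))) = Add(357996, Mul(-1, Mul(Rational(4, 65), Rational(-1, 335), Pow(Add(83, -3366750, -1829100), -1), Add(-8134, 129931425, 329941500)))) = Add(357996, Mul(-1, Mul(Rational(4, 65), Rational(-1, 335), Pow(-5195767, -1), 459864791))) = Add(357996, Mul(-1, Mul(Rational(4, 65), Rational(-1, 335), Rational(-1, 5195767), 459864791))) = Add(357996, Mul(-1, Rational(1839459164, 113137826425))) = Add(357996, Rational(-1839459164, 113137826425)) = Rational(40502887469385136, 113137826425)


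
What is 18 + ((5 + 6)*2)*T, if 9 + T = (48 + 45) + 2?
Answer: 1910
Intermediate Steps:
T = 86 (T = -9 + ((48 + 45) + 2) = -9 + (93 + 2) = -9 + 95 = 86)
18 + ((5 + 6)*2)*T = 18 + ((5 + 6)*2)*86 = 18 + (11*2)*86 = 18 + 22*86 = 18 + 1892 = 1910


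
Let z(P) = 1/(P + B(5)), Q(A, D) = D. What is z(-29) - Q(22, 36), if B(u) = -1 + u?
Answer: -901/25 ≈ -36.040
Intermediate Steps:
z(P) = 1/(4 + P) (z(P) = 1/(P + (-1 + 5)) = 1/(P + 4) = 1/(4 + P))
z(-29) - Q(22, 36) = 1/(4 - 29) - 1*36 = 1/(-25) - 36 = -1/25 - 36 = -901/25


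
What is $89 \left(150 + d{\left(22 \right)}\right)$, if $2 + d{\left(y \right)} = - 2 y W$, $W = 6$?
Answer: $-10324$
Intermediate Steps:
$d{\left(y \right)} = -2 - 12 y$ ($d{\left(y \right)} = -2 + - 2 y 6 = -2 - 12 y$)
$89 \left(150 + d{\left(22 \right)}\right) = 89 \left(150 - 266\right) = 89 \left(-116\right) = -10324$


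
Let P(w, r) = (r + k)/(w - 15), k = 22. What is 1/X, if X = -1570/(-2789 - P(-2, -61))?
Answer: 23726/13345 ≈ 1.7779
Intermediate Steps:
P(w, r) = (22 + r)/(-15 + w) (P(w, r) = (r + 22)/(w - 15) = (22 + r)/(-15 + w))
X = 13345/23726 (X = -1570/(-2789 - (22 - 61)/(-15 - 2)) = -1570/(-2789 - (-39)/(-17)) = -1570/(-2789 - (-1)*(-39)/17) = -1570/(-2789 - 1*39/17) = -1570/(-2789 - 39/17) = -1570/(-47452/17) = -1570*(-17/47452) = 13345/23726 ≈ 0.56246)
1/X = 1/(13345/23726) = 23726/13345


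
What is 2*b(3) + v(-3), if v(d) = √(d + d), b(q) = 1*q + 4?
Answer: 14 + I*√6 ≈ 14.0 + 2.4495*I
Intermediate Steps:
b(q) = 4 + q (b(q) = q + 4 = 4 + q)
v(d) = √2*√d (v(d) = √(2*d) = √2*√d)
2*b(3) + v(-3) = 2*(4 + 3) + √2*√(-3) = 2*7 + √2*(I*√3) = 14 + I*√6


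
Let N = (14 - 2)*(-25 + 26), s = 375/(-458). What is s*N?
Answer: -2250/229 ≈ -9.8253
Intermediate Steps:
s = -375/458 (s = 375*(-1/458) = -375/458 ≈ -0.81878)
N = 12 (N = 12*1 = 12)
s*N = -375/458*12 = -2250/229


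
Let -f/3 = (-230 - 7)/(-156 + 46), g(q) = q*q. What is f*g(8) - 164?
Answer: -31772/55 ≈ -577.67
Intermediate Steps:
g(q) = q²
f = -711/110 (f = -3*(-230 - 7)/(-156 + 46) = -(-711)/(-110) = -(-711)*(-1)/110 = -3*237/110 = -711/110 ≈ -6.4636)
f*g(8) - 164 = -711/110*8² - 164 = -711/110*64 - 164 = -22752/55 - 164 = -31772/55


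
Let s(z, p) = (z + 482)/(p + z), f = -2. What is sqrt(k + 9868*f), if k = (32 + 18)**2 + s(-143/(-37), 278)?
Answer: I*sqrt(1874469528543)/10429 ≈ 131.28*I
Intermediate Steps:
s(z, p) = (482 + z)/(p + z)
k = 26090477/10429 (k = (32 + 18)**2 + (482 - 143/(-37))/(278 - 143/(-37)) = 50**2 + (482 - 143*(-1/37))/(278 - 143*(-1/37)) = 2500 + (482 + 143/37)/(278 + 143/37) = 2500 + (17977/37)/(10429/37) = 2500 + (37/10429)*(17977/37) = 2500 + 17977/10429 = 26090477/10429 ≈ 2501.7)
sqrt(k + 9868*f) = sqrt(26090477/10429 + 9868*(-2)) = sqrt(26090477/10429 - 19736) = sqrt(-179736267/10429) = I*sqrt(1874469528543)/10429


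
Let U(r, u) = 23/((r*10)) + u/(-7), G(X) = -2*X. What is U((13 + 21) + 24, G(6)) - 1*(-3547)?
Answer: 14407941/4060 ≈ 3548.8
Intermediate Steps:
U(r, u) = -u/7 + 23/(10*r) (U(r, u) = 23/((10*r)) + u*(-⅐) = 23*(1/(10*r)) - u/7 = 23/(10*r) - u/7 = -u/7 + 23/(10*r))
U((13 + 21) + 24, G(6)) - 1*(-3547) = (-(-2)*6/7 + 23/(10*((13 + 21) + 24))) - 1*(-3547) = (-⅐*(-12) + 23/(10*(34 + 24))) + 3547 = (12/7 + (23/10)/58) + 3547 = (12/7 + (23/10)*(1/58)) + 3547 = (12/7 + 23/580) + 3547 = 7121/4060 + 3547 = 14407941/4060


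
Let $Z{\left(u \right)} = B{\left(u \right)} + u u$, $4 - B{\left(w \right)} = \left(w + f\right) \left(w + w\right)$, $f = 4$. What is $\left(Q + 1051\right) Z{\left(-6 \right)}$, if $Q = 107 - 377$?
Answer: $12496$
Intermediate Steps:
$B{\left(w \right)} = 4 - 2 w \left(4 + w\right)$ ($B{\left(w \right)} = 4 - \left(w + 4\right) \left(w + w\right) = 4 - \left(4 + w\right) 2 w = 4 - 2 w \left(4 + w\right)$)
$Z{\left(u \right)} = 4 - u^{2} - 8 u$ ($Z{\left(u \right)} = \left(4 - 8 u - 2 u^{2}\right) + u u = \left(4 - 8 u - 2 u^{2}\right) + u^{2} = 4 - u^{2} - 8 u$)
$Q = -270$ ($Q = 107 - 377 = -270$)
$\left(Q + 1051\right) Z{\left(-6 \right)} = \left(-270 + 1051\right) \left(4 - \left(-6\right)^{2} - -48\right) = 781 \left(4 - 36 + 48\right) = 781 \cdot 16 = 12496$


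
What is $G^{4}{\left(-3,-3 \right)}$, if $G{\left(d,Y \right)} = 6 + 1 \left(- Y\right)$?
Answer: $6561$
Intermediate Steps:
$G{\left(d,Y \right)} = 6 - Y$
$G^{4}{\left(-3,-3 \right)} = \left(6 - -3\right)^{4} = \left(6 + 3\right)^{4} = 9^{4} = 6561$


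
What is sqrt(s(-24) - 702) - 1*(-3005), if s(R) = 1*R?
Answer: 3005 + 11*I*sqrt(6) ≈ 3005.0 + 26.944*I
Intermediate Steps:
s(R) = R
sqrt(s(-24) - 702) - 1*(-3005) = sqrt(-24 - 702) - 1*(-3005) = sqrt(-726) + 3005 = 11*I*sqrt(6) + 3005 = 3005 + 11*I*sqrt(6)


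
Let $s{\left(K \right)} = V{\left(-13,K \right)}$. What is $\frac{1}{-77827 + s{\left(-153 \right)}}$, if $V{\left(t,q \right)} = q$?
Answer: $- \frac{1}{77980} \approx -1.2824 \cdot 10^{-5}$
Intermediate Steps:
$s{\left(K \right)} = K$
$\frac{1}{-77827 + s{\left(-153 \right)}} = \frac{1}{-77827 - 153} = \frac{1}{-77980} = - \frac{1}{77980}$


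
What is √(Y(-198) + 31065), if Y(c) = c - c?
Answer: √31065 ≈ 176.25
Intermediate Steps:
Y(c) = 0
√(Y(-198) + 31065) = √(0 + 31065) = √31065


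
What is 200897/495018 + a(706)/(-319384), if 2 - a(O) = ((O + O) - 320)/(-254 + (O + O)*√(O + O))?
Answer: 5644481646136429549/13908436299032467842 + 7413*√353/2161294569713 ≈ 0.40583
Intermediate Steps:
a(O) = 2 - (-320 + 2*O)/(-254 + 2*√2*O^(3/2)) (a(O) = 2 - ((O + O) - 320)/(-254 + (O + O)*√(O + O)) = 2 - (2*O - 320)/(-254 + (2*O)*√(2*O)) = 2 - (-320 + 2*O)/(-254 + (2*O)*(√2*√O)) = 2 - (-320 + 2*O)/(-254 + 2*√2*O^(3/2)))
200897/495018 + a(706)/(-319384) = 200897/495018 + ((-94 - 1*706 + 2*√2*706^(3/2))/(-127 + √2*706^(3/2)))/(-319384) = 200897*(1/495018) + ((-94 - 706 + 2*√2*(706*√706))/(-127 + √2*(706*√706)))*(-1/319384) = 200897/495018 + ((-94 - 706 + 2824*√353)/(-127 + 1412*√353))*(-1/319384) = 200897/495018 + ((-800 + 2824*√353)/(-127 + 1412*√353))*(-1/319384) = 200897/495018 - (-800 + 2824*√353)/(319384*(-127 + 1412*√353))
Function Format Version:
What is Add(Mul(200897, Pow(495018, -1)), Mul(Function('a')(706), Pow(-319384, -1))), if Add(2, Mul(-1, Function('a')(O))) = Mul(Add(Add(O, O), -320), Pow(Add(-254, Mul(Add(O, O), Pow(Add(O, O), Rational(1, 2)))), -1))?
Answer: Add(Rational(5644481646136429549, 13908436299032467842), Mul(Rational(7413, 2161294569713), Pow(353, Rational(1, 2)))) ≈ 0.40583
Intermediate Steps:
Function('a')(O) = Add(2, Mul(-1, Pow(Add(-254, Mul(2, Pow(2, Rational(1, 2)), Pow(O, Rational(3, 2)))), -1), Add(-320, Mul(2, O)))) (Function('a')(O) = Add(2, Mul(-1, Mul(Add(Add(O, O), -320), Pow(Add(-254, Mul(Add(O, O), Pow(Add(O, O), Rational(1, 2)))), -1)))) = Add(2, Mul(-1, Mul(Add(Mul(2, O), -320), Pow(Add(-254, Mul(Mul(2, O), Pow(Mul(2, O), Rational(1, 2)))), -1)))) = Add(2, Mul(-1, Mul(Add(-320, Mul(2, O)), Pow(Add(-254, Mul(Mul(2, O), Mul(Pow(2, Rational(1, 2)), Pow(O, Rational(1, 2))))), -1)))) = Add(2, Mul(-1, Mul(Add(-320, Mul(2, O)), Pow(Add(-254, Mul(2, Pow(2, Rational(1, 2)), Pow(O, Rational(3, 2)))), -1)))) = Add(2, Mul(-1, Mul(Pow(Add(-254, Mul(2, Pow(2, Rational(1, 2)), Pow(O, Rational(3, 2)))), -1), Add(-320, Mul(2, O))))) = Add(2, Mul(-1, Pow(Add(-254, Mul(2, Pow(2, Rational(1, 2)), Pow(O, Rational(3, 2)))), -1), Add(-320, Mul(2, O)))))
Add(Mul(200897, Pow(495018, -1)), Mul(Function('a')(706), Pow(-319384, -1))) = Add(Mul(200897, Pow(495018, -1)), Mul(Mul(Pow(Add(-127, Mul(Pow(2, Rational(1, 2)), Pow(706, Rational(3, 2)))), -1), Add(-94, Mul(-1, 706), Mul(2, Pow(2, Rational(1, 2)), Pow(706, Rational(3, 2))))), Pow(-319384, -1))) = Add(Mul(200897, Rational(1, 495018)), Mul(Mul(Pow(Add(-127, Mul(Pow(2, Rational(1, 2)), Mul(706, Pow(706, Rational(1, 2))))), -1), Add(-94, -706, Mul(2, Pow(2, Rational(1, 2)), Mul(706, Pow(706, Rational(1, 2)))))), Rational(-1, 319384))) = Add(Rational(200897, 495018), Mul(Mul(Pow(Add(-127, Mul(1412, Pow(353, Rational(1, 2)))), -1), Add(-94, -706, Mul(2824, Pow(353, Rational(1, 2))))), Rational(-1, 319384))) = Add(Rational(200897, 495018), Mul(Mul(Pow(Add(-127, Mul(1412, Pow(353, Rational(1, 2)))), -1), Add(-800, Mul(2824, Pow(353, Rational(1, 2))))), Rational(-1, 319384))) = Add(Rational(200897, 495018), Mul(Rational(-1, 319384), Pow(Add(-127, Mul(1412, Pow(353, Rational(1, 2)))), -1), Add(-800, Mul(2824, Pow(353, Rational(1, 2))))))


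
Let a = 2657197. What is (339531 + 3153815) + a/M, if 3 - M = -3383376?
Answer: 11819316153331/3383379 ≈ 3.4933e+6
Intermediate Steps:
M = 3383379 (M = 3 - 1*(-3383376) = 3 + 3383376 = 3383379)
(339531 + 3153815) + a/M = (339531 + 3153815) + 2657197/3383379 = 3493346 + 2657197*(1/3383379) = 3493346 + 2657197/3383379 = 11819316153331/3383379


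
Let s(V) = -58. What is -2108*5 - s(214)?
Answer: -10482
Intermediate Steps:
-2108*5 - s(214) = -2108*5 - 1*(-58) = -10540 + 58 = -10482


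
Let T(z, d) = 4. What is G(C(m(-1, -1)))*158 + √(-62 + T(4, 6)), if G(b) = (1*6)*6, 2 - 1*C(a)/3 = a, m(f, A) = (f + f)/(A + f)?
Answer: 5688 + I*√58 ≈ 5688.0 + 7.6158*I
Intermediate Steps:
m(f, A) = 2*f/(A + f) (m(f, A) = (2*f)/(A + f) = 2*f/(A + f))
C(a) = 6 - 3*a
G(b) = 36 (G(b) = 6*6 = 36)
G(C(m(-1, -1)))*158 + √(-62 + T(4, 6)) = 36*158 + √(-62 + 4) = 5688 + √(-58) = 5688 + I*√58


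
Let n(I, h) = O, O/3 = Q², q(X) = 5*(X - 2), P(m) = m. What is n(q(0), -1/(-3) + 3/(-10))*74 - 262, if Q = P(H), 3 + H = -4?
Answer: 10616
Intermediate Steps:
H = -7 (H = -3 - 4 = -7)
Q = -7
q(X) = -10 + 5*X (q(X) = 5*(-2 + X) = -10 + 5*X)
O = 147 (O = 3*(-7)² = 3*49 = 147)
n(I, h) = 147
n(q(0), -1/(-3) + 3/(-10))*74 - 262 = 147*74 - 262 = 10878 - 262 = 10616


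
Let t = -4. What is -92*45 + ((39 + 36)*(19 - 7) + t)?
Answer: -3244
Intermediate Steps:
-92*45 + ((39 + 36)*(19 - 7) + t) = -92*45 + ((39 + 36)*(19 - 7) - 4) = -4140 + (75*12 - 4) = -4140 + (900 - 4) = -4140 + 896 = -3244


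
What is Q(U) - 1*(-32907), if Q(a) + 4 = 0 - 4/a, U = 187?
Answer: 6152857/187 ≈ 32903.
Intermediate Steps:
Q(a) = -4 - 4/a (Q(a) = -4 + (0 - 4/a) = -4 - 4/a)
Q(U) - 1*(-32907) = (-4 - 4/187) - 1*(-32907) = (-4 - 4*1/187) + 32907 = (-4 - 4/187) + 32907 = -752/187 + 32907 = 6152857/187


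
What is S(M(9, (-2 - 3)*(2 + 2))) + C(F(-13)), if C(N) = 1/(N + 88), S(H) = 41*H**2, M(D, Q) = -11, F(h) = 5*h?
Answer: 114104/23 ≈ 4961.0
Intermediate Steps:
C(N) = 1/(88 + N)
S(M(9, (-2 - 3)*(2 + 2))) + C(F(-13)) = 41*(-11)**2 + 1/(88 + 5*(-13)) = 41*121 + 1/(88 - 65) = 4961 + 1/23 = 114104/23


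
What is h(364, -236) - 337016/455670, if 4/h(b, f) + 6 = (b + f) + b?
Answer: -4499086/6151545 ≈ -0.73137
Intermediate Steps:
h(b, f) = 4/(-6 + f + 2*b) (h(b, f) = 4/(-6 + ((b + f) + b)) = 4/(-6 + (f + 2*b)) = 4/(-6 + f + 2*b))
h(364, -236) - 337016/455670 = 4/(-6 - 236 + 2*364) - 337016/455670 = 4/(-6 - 236 + 728) - 337016*1/455670 = 4/486 - 168508/227835 = 4*(1/486) - 168508/227835 = 2/243 - 168508/227835 = -4499086/6151545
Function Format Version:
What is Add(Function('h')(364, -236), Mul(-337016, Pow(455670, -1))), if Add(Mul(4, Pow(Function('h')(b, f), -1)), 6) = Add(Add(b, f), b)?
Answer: Rational(-4499086, 6151545) ≈ -0.73137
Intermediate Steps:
Function('h')(b, f) = Mul(4, Pow(Add(-6, f, Mul(2, b)), -1)) (Function('h')(b, f) = Mul(4, Pow(Add(-6, Add(Add(b, f), b)), -1)) = Mul(4, Pow(Add(-6, Add(f, Mul(2, b))), -1)) = Mul(4, Pow(Add(-6, f, Mul(2, b)), -1)))
Add(Function('h')(364, -236), Mul(-337016, Pow(455670, -1))) = Add(Mul(4, Pow(Add(-6, -236, Mul(2, 364)), -1)), Mul(-337016, Pow(455670, -1))) = Add(Mul(4, Pow(Add(-6, -236, 728), -1)), Mul(-337016, Rational(1, 455670))) = Add(Mul(4, Pow(486, -1)), Rational(-168508, 227835)) = Add(Mul(4, Rational(1, 486)), Rational(-168508, 227835)) = Add(Rational(2, 243), Rational(-168508, 227835)) = Rational(-4499086, 6151545)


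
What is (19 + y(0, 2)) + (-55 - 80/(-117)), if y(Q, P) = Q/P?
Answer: -4132/117 ≈ -35.316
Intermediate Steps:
(19 + y(0, 2)) + (-55 - 80/(-117)) = (19 + 0/2) + (-55 - 80/(-117)) = (19 + 0*(½)) + (-55 - 80*(-1/117)) = (19 + 0) + (-55 + 80/117) = 19 - 6355/117 = -4132/117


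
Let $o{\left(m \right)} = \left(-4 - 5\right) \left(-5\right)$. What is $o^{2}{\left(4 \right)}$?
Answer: $2025$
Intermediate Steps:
$o{\left(m \right)} = 45$ ($o{\left(m \right)} = \left(-9\right) \left(-5\right) = 45$)
$o^{2}{\left(4 \right)} = 45^{2} = 2025$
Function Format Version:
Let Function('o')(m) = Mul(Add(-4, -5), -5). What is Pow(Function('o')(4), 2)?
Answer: 2025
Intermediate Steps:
Function('o')(m) = 45 (Function('o')(m) = Mul(-9, -5) = 45)
Pow(Function('o')(4), 2) = Pow(45, 2) = 2025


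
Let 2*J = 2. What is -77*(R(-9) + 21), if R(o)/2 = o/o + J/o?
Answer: -15785/9 ≈ -1753.9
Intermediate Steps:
J = 1 (J = (1/2)*2 = 1)
R(o) = 2 + 2/o (R(o) = 2*(o/o + 1/o) = 2*(1 + 1/o) = 2 + 2/o)
-77*(R(-9) + 21) = -77*((2 + 2/(-9)) + 21) = -77*((2 + 2*(-1/9)) + 21) = -77*((2 - 2/9) + 21) = -77*(16/9 + 21) = -77*205/9 = -15785/9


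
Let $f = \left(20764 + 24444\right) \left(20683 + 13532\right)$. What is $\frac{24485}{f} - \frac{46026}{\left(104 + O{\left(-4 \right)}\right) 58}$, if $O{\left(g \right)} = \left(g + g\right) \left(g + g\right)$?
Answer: $- \frac{74158747003}{15699935958} \approx -4.7235$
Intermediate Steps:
$O{\left(g \right)} = 4 g^{2}$ ($O{\left(g \right)} = 2 g 2 g = 4 g^{2}$)
$f = 1546791720$ ($f = 45208 \cdot 34215 = 1546791720$)
$\frac{24485}{f} - \frac{46026}{\left(104 + O{\left(-4 \right)}\right) 58} = \frac{24485}{1546791720} - \frac{46026}{\left(104 + 4 \left(-4\right)^{2}\right) 58} = 24485 \cdot \frac{1}{1546791720} - \frac{46026}{\left(104 + 4 \cdot 16\right) 58} = \frac{4897}{309358344} - \frac{46026}{\left(104 + 64\right) 58} = \frac{4897}{309358344} - \frac{46026}{168 \cdot 58} = \frac{4897}{309358344} - \frac{46026}{9744} = \frac{4897}{309358344} - \frac{7671}{1624} = - \frac{74158747003}{15699935958}$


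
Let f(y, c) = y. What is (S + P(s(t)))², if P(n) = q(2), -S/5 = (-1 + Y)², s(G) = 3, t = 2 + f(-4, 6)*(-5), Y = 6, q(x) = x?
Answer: 15129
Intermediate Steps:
t = 22 (t = 2 - 4*(-5) = 2 + 20 = 22)
S = -125 (S = -5*(-1 + 6)² = -5*5² = -5*25 = -125)
P(n) = 2
(S + P(s(t)))² = (-125 + 2)² = (-123)² = 15129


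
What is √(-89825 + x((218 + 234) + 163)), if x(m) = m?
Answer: I*√89210 ≈ 298.68*I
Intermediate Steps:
√(-89825 + x((218 + 234) + 163)) = √(-89825 + ((218 + 234) + 163)) = √(-89825 + (452 + 163)) = √(-89825 + 615) = √(-89210) = I*√89210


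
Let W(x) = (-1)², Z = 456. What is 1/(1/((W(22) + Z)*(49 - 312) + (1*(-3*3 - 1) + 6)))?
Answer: -120195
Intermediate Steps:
W(x) = 1
1/(1/((W(22) + Z)*(49 - 312) + (1*(-3*3 - 1) + 6))) = 1/(1/((1 + 456)*(49 - 312) + (1*(-3*3 - 1) + 6))) = 1/(1/(457*(-263) + (1*(-9 - 1) + 6))) = 1/(1/(-120191 + (1*(-10) + 6))) = 1/(1/(-120191 + (-10 + 6))) = 1/(1/(-120191 - 4)) = 1/(1/(-120195)) = 1/(-1/120195) = -120195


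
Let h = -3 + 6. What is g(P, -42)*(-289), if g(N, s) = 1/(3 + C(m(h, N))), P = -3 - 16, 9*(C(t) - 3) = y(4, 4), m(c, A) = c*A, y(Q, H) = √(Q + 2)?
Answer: -23409/485 + 867*√6/970 ≈ -46.077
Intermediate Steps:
h = 3
y(Q, H) = √(2 + Q)
m(c, A) = A*c
C(t) = 3 + √6/9 (C(t) = 3 + √(2 + 4)/9 = 3 + √6/9)
P = -19
g(N, s) = 1/(6 + √6/9) (g(N, s) = 1/(3 + (3 + √6/9)) = 1/(6 + √6/9))
g(P, -42)*(-289) = (81/485 - 3*√6/970)*(-289) = -23409/485 + 867*√6/970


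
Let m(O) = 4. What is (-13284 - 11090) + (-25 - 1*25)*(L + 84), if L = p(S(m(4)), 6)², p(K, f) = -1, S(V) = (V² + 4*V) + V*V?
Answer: -28624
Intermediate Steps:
S(V) = 2*V² + 4*V (S(V) = (V² + 4*V) + V² = 2*V² + 4*V)
L = 1 (L = (-1)² = 1)
(-13284 - 11090) + (-25 - 1*25)*(L + 84) = (-13284 - 11090) + (-25 - 1*25)*(1 + 84) = -24374 + (-25 - 25)*85 = -24374 - 50*85 = -24374 - 4250 = -28624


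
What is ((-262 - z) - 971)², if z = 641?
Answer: 3511876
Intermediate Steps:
((-262 - z) - 971)² = ((-262 - 1*641) - 971)² = ((-262 - 641) - 971)² = (-903 - 971)² = (-1874)² = 3511876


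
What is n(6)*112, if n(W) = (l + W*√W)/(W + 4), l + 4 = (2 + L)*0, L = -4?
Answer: -224/5 + 336*√6/5 ≈ 119.81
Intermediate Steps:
l = -4 (l = -4 + (2 - 4)*0 = -4 - 2*0 = -4 + 0 = -4)
n(W) = (-4 + W^(3/2))/(4 + W) (n(W) = (-4 + W*√W)/(W + 4) = (-4 + W^(3/2))/(4 + W))
n(6)*112 = ((-4 + 6^(3/2))/(4 + 6))*112 = ((-4 + 6*√6)/10)*112 = (-⅖ + 3*√6/5)*112 = -224/5 + 336*√6/5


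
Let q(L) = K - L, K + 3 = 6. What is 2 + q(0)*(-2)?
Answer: -4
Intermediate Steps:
K = 3 (K = -3 + 6 = 3)
q(L) = 3 - L
2 + q(0)*(-2) = 2 + (3 - 1*0)*(-2) = 2 + (3 + 0)*(-2) = 2 + 3*(-2) = 2 - 6 = -4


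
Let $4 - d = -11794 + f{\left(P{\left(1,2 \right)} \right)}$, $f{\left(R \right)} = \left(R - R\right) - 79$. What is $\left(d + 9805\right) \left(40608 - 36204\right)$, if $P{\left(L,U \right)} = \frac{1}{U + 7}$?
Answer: $95487528$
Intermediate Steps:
$P{\left(L,U \right)} = \frac{1}{7 + U}$
$f{\left(R \right)} = -79$ ($f{\left(R \right)} = 0 - 79 = -79$)
$d = 11877$ ($d = 4 - \left(-11794 - 79\right) = 4 - -11873 = 4 + 11873 = 11877$)
$\left(d + 9805\right) \left(40608 - 36204\right) = \left(11877 + 9805\right) \left(40608 - 36204\right) = 21682 \cdot 4404 = 95487528$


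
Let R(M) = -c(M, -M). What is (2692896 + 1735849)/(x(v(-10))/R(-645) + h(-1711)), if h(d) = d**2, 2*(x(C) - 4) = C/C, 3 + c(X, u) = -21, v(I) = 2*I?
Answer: 70859920/46840339 ≈ 1.5128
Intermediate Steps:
c(X, u) = -24 (c(X, u) = -3 - 21 = -24)
x(C) = 9/2 (x(C) = 4 + (C/C)/2 = 4 + (1/2)*1 = 4 + 1/2 = 9/2)
R(M) = 24 (R(M) = -1*(-24) = 24)
(2692896 + 1735849)/(x(v(-10))/R(-645) + h(-1711)) = (2692896 + 1735849)/((9/2)/24 + (-1711)**2) = 4428745/((9/2)*(1/24) + 2927521) = 4428745/(3/16 + 2927521) = 4428745/(46840339/16) = 4428745*(16/46840339) = 70859920/46840339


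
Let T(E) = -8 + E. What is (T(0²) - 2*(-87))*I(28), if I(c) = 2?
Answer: 332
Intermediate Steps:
(T(0²) - 2*(-87))*I(28) = ((-8 + 0²) - 2*(-87))*2 = ((-8 + 0) + 174)*2 = (-8 + 174)*2 = 166*2 = 332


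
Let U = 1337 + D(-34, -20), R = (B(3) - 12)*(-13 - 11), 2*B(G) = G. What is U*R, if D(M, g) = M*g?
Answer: 508284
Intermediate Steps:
B(G) = G/2
R = 252 (R = ((1/2)*3 - 12)*(-13 - 11) = (3/2 - 12)*(-24) = -21/2*(-24) = 252)
U = 2017 (U = 1337 - 34*(-20) = 1337 + 680 = 2017)
U*R = 2017*252 = 508284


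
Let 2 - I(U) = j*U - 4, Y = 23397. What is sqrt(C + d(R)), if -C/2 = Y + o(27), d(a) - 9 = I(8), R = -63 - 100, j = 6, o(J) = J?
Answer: 3*I*sqrt(5209) ≈ 216.52*I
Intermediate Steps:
I(U) = 6 - 6*U (I(U) = 2 - (6*U - 4) = 2 - (-4 + 6*U) = 2 + (4 - 6*U) = 6 - 6*U)
R = -163
d(a) = -33 (d(a) = 9 + (6 - 6*8) = 9 + (6 - 48) = 9 - 42 = -33)
C = -46848 (C = -2*(23397 + 27) = -2*23424 = -46848)
sqrt(C + d(R)) = sqrt(-46848 - 33) = sqrt(-46881) = 3*I*sqrt(5209)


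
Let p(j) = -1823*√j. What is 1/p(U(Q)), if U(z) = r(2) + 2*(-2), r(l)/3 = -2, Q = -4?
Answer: I*√10/18230 ≈ 0.00017347*I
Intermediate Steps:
r(l) = -6 (r(l) = 3*(-2) = -6)
U(z) = -10 (U(z) = -6 + 2*(-2) = -6 - 4 = -10)
1/p(U(Q)) = 1/(-1823*I*√10) = I*√10/18230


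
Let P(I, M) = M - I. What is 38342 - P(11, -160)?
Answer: 38513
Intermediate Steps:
38342 - P(11, -160) = 38342 - (-160 - 1*11) = 38342 - (-160 - 11) = 38342 - 1*(-171) = 38342 + 171 = 38513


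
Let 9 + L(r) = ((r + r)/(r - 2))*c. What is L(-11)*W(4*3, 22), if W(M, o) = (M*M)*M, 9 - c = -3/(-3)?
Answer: 101952/13 ≈ 7842.5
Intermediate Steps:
c = 8 (c = 9 - (-3)/(-3) = 9 - (-3)*(-1)/3 = 9 - 1*1 = 9 - 1 = 8)
W(M, o) = M**3 (W(M, o) = M**2*M = M**3)
L(r) = -9 + 16*r/(-2 + r) (L(r) = -9 + ((r + r)/(r - 2))*8 = -9 + ((2*r)/(-2 + r))*8 = -9 + (2*r/(-2 + r))*8 = -9 + 16*r/(-2 + r))
L(-11)*W(4*3, 22) = ((18 + 7*(-11))/(-2 - 11))*(4*3)**3 = ((18 - 77)/(-13))*12**3 = -1/13*(-59)*1728 = (59/13)*1728 = 101952/13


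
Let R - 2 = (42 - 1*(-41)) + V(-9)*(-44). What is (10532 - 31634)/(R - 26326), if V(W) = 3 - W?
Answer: 7034/8923 ≈ 0.78830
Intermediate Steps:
R = -443 (R = 2 + ((42 - 1*(-41)) + (3 - 1*(-9))*(-44)) = 2 + ((42 + 41) + (3 + 9)*(-44)) = 2 + (83 + 12*(-44)) = 2 + (83 - 528) = 2 - 445 = -443)
(10532 - 31634)/(R - 26326) = (10532 - 31634)/(-443 - 26326) = -21102/(-26769) = -21102*(-1/26769) = 7034/8923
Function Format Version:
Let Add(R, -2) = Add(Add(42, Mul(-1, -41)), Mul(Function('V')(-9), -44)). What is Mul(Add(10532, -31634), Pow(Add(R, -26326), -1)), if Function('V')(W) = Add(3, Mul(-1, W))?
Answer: Rational(7034, 8923) ≈ 0.78830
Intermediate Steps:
R = -443 (R = Add(2, Add(Add(42, Mul(-1, -41)), Mul(Add(3, Mul(-1, -9)), -44))) = Add(2, Add(Add(42, 41), Mul(Add(3, 9), -44))) = Add(2, Add(83, Mul(12, -44))) = Add(2, Add(83, -528)) = Add(2, -445) = -443)
Mul(Add(10532, -31634), Pow(Add(R, -26326), -1)) = Mul(Add(10532, -31634), Pow(Add(-443, -26326), -1)) = Mul(-21102, Pow(-26769, -1)) = Mul(-21102, Rational(-1, 26769)) = Rational(7034, 8923)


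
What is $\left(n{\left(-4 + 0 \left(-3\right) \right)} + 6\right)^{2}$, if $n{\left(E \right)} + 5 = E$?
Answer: $9$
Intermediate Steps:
$n{\left(E \right)} = -5 + E$
$\left(n{\left(-4 + 0 \left(-3\right) \right)} + 6\right)^{2} = \left(\left(-5 + \left(-4 + 0 \left(-3\right)\right)\right) + 6\right)^{2} = \left(\left(-5 + \left(-4 + 0\right)\right) + 6\right)^{2} = \left(\left(-5 - 4\right) + 6\right)^{2} = \left(-9 + 6\right)^{2} = \left(-3\right)^{2} = 9$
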